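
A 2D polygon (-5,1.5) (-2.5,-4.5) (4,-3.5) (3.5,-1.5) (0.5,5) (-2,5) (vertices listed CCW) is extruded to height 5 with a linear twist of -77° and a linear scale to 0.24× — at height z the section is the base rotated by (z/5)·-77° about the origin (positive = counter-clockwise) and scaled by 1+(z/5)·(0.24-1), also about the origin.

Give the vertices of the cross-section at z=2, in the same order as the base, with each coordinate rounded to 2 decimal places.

t = z/height = 2/5 = 0.4
s = 1 + (scale-1)·z/height = 1 + (0.24-1)·2/5 = 0.696000
θ = twist·z/height = -77°·2/5 = -30.8000° = -0.537561 rad
cos θ = 0.858960, sin θ = -0.512043 (intermediates below are computed at full precision and shown rounded to 5 d.p.)
v1: (-5,1.5) → rotate → (-3.52674,3.84865) → ×s → (-2.45461,2.67866) → (-2.45,2.68)
v2: (-2.5,-4.5) → rotate → (-4.45159,-2.58521) → ×s → (-3.09831,-1.79931) → (-3.10,-1.80)
v3: (4,-3.5) → rotate → (1.64369,-5.05453) → ×s → (1.14401,-3.51795) → (1.14,-3.52)
v4: (3.5,-1.5) → rotate → (2.23830,-3.08059) → ×s → (1.55785,-2.14409) → (1.56,-2.14)
v5: (0.5,5) → rotate → (2.98969,4.03878) → ×s → (2.08083,2.81099) → (2.08,2.81)
v6: (-2,5) → rotate → (0.84229,5.31889) → ×s → (0.58624,3.70194) → (0.59,3.70)

Cross-section at z=2: (-2.45,2.68) (-3.10,-1.80) (1.14,-3.52) (1.56,-2.14) (2.08,2.81) (0.59,3.70)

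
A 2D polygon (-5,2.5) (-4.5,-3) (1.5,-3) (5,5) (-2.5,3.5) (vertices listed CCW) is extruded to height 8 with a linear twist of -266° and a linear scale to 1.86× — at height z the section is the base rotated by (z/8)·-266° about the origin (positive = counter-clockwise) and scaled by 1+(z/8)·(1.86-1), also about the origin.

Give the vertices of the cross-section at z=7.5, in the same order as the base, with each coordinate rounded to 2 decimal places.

t = z/height = 7.5/8 = 0.9375
s = 1 + (scale-1)·z/height = 1 + (1.86-1)·7.5/8 = 1.806250
θ = twist·z/height = -266°·7.5/8 = -249.3750° = -4.352415 rad
cos θ = -0.352250, sin θ = 0.935906 (intermediates below are computed at full precision and shown rounded to 5 d.p.)
v1: (-5,2.5) → rotate → (-0.57851,-5.56015) → ×s → (-1.04494,-10.04303) → (-1.04,-10.04)
v2: (-4.5,-3) → rotate → (4.39284,-3.15483) → ×s → (7.93457,-5.69841) → (7.93,-5.70)
v3: (1.5,-3) → rotate → (2.27934,2.46061) → ×s → (4.11706,4.44448) → (4.12,4.44)
v4: (5,5) → rotate → (-6.44078,2.91828) → ×s → (-11.63366,5.27114) → (-11.63,5.27)
v5: (-2.5,3.5) → rotate → (-2.39505,-3.57264) → ×s → (-4.32605,-6.45308) → (-4.33,-6.45)

Cross-section at z=7.5: (-1.04,-10.04) (7.93,-5.70) (4.12,4.44) (-11.63,5.27) (-4.33,-6.45)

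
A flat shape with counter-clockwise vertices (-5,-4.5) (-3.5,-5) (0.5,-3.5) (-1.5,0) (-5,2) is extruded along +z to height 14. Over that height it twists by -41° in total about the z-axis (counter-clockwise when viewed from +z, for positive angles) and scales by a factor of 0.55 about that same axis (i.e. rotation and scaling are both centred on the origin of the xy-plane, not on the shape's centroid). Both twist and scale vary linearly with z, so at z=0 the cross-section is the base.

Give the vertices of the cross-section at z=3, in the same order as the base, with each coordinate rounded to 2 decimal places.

Cross-section at z=3: (-5.09,-3.33) (-3.82,-3.98) (-0.04,-3.19) (-1.34,0.21) (-4.19,2.48)

t = z/height = 3/14 = 0.214286
s = 1 + (scale-1)·z/height = 1 + (0.55-1)·3/14 = 0.903571
θ = twist·z/height = -41°·3/14 = -8.7857° = -0.153340 rad
cos θ = 0.988266, sin θ = -0.152739 (intermediates below are computed at full precision and shown rounded to 5 d.p.)
v1: (-5,-4.5) → rotate → (-5.62866,-3.68350) → ×s → (-5.08590,-3.32831) → (-5.09,-3.33)
v2: (-3.5,-5) → rotate → (-4.22263,-4.40674) → ×s → (-3.81545,-3.98181) → (-3.82,-3.98)
v3: (0.5,-3.5) → rotate → (-0.04045,-3.53530) → ×s → (-0.03655,-3.19440) → (-0.04,-3.19)
v4: (-1.5,0) → rotate → (-1.48240,0.22911) → ×s → (-1.33945,0.20702) → (-1.34,0.21)
v5: (-5,2) → rotate → (-4.63585,2.74023) → ×s → (-4.18882,2.47599) → (-4.19,2.48)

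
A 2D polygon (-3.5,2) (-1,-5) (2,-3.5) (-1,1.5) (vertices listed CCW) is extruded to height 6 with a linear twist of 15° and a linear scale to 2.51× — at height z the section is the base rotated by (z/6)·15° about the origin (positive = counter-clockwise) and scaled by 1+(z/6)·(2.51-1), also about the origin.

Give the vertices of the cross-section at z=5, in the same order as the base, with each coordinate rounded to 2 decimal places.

Cross-section at z=5: (-8.69,2.70) (0.24,-11.51) (6.12,-6.74) (-2.94,2.82)

t = z/height = 5/6 = 0.833333
s = 1 + (scale-1)·z/height = 1 + (2.51-1)·5/6 = 2.258333
θ = twist·z/height = 15°·5/6 = 12.5000° = 0.218166 rad
cos θ = 0.976296, sin θ = 0.216440 (intermediates below are computed at full precision and shown rounded to 5 d.p.)
v1: (-3.5,2) → rotate → (-3.84992,1.19505) → ×s → (-8.69439,2.69883) → (-8.69,2.70)
v2: (-1,-5) → rotate → (0.10590,-5.09792) → ×s → (0.23916,-11.51280) → (0.24,-11.51)
v3: (2,-3.5) → rotate → (2.71013,-2.98416) → ×s → (6.12038,-6.73922) → (6.12,-6.74)
v4: (-1,1.5) → rotate → (-1.30096,1.24800) → ×s → (-2.93799,2.81841) → (-2.94,2.82)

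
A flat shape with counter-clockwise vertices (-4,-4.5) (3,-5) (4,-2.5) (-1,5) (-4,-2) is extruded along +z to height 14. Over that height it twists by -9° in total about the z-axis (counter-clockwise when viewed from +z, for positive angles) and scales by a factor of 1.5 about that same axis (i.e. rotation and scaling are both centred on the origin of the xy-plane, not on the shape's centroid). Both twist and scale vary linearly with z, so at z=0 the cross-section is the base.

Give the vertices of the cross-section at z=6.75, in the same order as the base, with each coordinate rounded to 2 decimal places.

Cross-section at z=6.75: (-5.37,-5.19) (3.24,-6.47) (4.72,-3.47) (-0.77,6.28) (-5.14,-2.10)

t = z/height = 6.75/14 = 0.482143
s = 1 + (scale-1)·z/height = 1 + (1.5-1)·6.75/14 = 1.241071
θ = twist·z/height = -9°·6.75/14 = -4.3393° = -0.075735 rad
cos θ = 0.997133, sin θ = -0.075662 (intermediates below are computed at full precision and shown rounded to 5 d.p.)
v1: (-4,-4.5) → rotate → (-4.32901,-4.18445) → ×s → (-5.37262,-5.19320) → (-5.37,-5.19)
v2: (3,-5) → rotate → (2.61309,-5.21265) → ×s → (3.24303,-6.46928) → (3.24,-6.47)
v3: (4,-2.5) → rotate → (3.79938,-2.79548) → ×s → (4.71530,-3.46939) → (4.72,-3.47)
v4: (-1,5) → rotate → (-0.61882,5.06133) → ×s → (-0.76800,6.28147) → (-0.77,6.28)
v5: (-4,-2) → rotate → (-4.13986,-1.69162) → ×s → (-5.13786,-2.09942) → (-5.14,-2.10)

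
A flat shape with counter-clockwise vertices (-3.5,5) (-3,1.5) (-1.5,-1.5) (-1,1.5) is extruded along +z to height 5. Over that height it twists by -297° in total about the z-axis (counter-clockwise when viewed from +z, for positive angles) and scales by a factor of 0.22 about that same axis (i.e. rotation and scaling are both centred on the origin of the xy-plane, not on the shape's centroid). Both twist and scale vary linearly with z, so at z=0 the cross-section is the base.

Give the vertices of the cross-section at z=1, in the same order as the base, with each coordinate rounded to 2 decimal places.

Cross-section at z=1: (2.13,4.69) (-0.20,2.82) (-1.73,0.45) (0.66,1.37)

t = z/height = 1/5 = 0.2
s = 1 + (scale-1)·z/height = 1 + (0.22-1)·1/5 = 0.844000
θ = twist·z/height = -297°·1/5 = -59.4000° = -1.036726 rad
cos θ = 0.509041, sin θ = -0.860742 (intermediates below are computed at full precision and shown rounded to 5 d.p.)
v1: (-3.5,5) → rotate → (2.52207,5.55780) → ×s → (2.12862,4.69079) → (2.13,4.69)
v2: (-3,1.5) → rotate → (-0.23601,3.34579) → ×s → (-0.19919,2.82385) → (-0.20,2.82)
v3: (-1.5,-1.5) → rotate → (-2.05468,0.52755) → ×s → (-1.73415,0.44525) → (-1.73,0.45)
v4: (-1,1.5) → rotate → (0.78207,1.62430) → ×s → (0.66007,1.37091) → (0.66,1.37)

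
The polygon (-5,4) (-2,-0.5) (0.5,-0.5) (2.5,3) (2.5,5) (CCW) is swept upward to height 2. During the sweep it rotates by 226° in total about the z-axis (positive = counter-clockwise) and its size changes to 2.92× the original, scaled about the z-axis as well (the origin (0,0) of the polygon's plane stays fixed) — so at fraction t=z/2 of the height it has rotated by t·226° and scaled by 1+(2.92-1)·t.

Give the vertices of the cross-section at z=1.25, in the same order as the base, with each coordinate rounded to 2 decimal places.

t = z/height = 1.25/2 = 0.625
s = 1 + (scale-1)·z/height = 1 + (2.92-1)·1.25/2 = 2.200000
θ = twist·z/height = 226°·1.25/2 = 141.2500° = 2.465278 rad
cos θ = -0.779884, sin θ = 0.625923 (intermediates below are computed at full precision and shown rounded to 5 d.p.)
v1: (-5,4) → rotate → (1.39573,-6.24916) → ×s → (3.07060,-13.74814) → (3.07,-13.75)
v2: (-2,-0.5) → rotate → (1.87273,-0.86190) → ×s → (4.12001,-1.89619) → (4.12,-1.90)
v3: (0.5,-0.5) → rotate → (-0.07698,0.70290) → ×s → (-0.16936,1.54639) → (-0.17,1.55)
v4: (2.5,3) → rotate → (-3.82748,-0.77484) → ×s → (-8.42046,-1.70466) → (-8.42,-1.70)
v5: (2.5,5) → rotate → (-5.07933,-2.33461) → ×s → (-11.17452,-5.13615) → (-11.17,-5.14)

Cross-section at z=1.25: (3.07,-13.75) (4.12,-1.90) (-0.17,1.55) (-8.42,-1.70) (-11.17,-5.14)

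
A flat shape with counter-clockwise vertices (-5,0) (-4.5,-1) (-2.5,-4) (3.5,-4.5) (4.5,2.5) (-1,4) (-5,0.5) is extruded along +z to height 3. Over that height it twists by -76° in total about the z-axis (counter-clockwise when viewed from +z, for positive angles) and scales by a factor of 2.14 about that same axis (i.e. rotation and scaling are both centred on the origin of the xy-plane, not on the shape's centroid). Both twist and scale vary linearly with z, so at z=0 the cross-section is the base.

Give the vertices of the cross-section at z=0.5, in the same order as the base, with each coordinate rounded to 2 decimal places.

t = z/height = 0.5/3 = 0.166667
s = 1 + (scale-1)·z/height = 1 + (2.14-1)·0.5/3 = 1.190000
θ = twist·z/height = -76°·0.5/3 = -12.6667° = -0.221075 rad
cos θ = 0.975662, sin θ = -0.219279 (intermediates below are computed at full precision and shown rounded to 5 d.p.)
v1: (-5,0) → rotate → (-4.87831,1.09639) → ×s → (-5.80519,1.30471) → (-5.81,1.30)
v2: (-4.5,-1) → rotate → (-4.60976,0.01109) → ×s → (-5.48561,0.01320) → (-5.49,0.01)
v3: (-2.5,-4) → rotate → (-3.31627,-3.35445) → ×s → (-3.94636,-3.99180) → (-3.95,-3.99)
v4: (3.5,-4.5) → rotate → (2.42806,-5.15796) → ×s → (2.88940,-6.13797) → (2.89,-6.14)
v5: (4.5,2.5) → rotate → (4.93868,1.45240) → ×s → (5.87703,1.72836) → (5.88,1.73)
v6: (-1,4) → rotate → (-0.09855,4.12193) → ×s → (-0.11727,4.90509) → (-0.12,4.91)
v7: (-5,0.5) → rotate → (-4.76867,1.58422) → ×s → (-5.67472,1.88523) → (-5.67,1.89)

Cross-section at z=0.5: (-5.81,1.30) (-5.49,0.01) (-3.95,-3.99) (2.89,-6.14) (5.88,1.73) (-0.12,4.91) (-5.67,1.89)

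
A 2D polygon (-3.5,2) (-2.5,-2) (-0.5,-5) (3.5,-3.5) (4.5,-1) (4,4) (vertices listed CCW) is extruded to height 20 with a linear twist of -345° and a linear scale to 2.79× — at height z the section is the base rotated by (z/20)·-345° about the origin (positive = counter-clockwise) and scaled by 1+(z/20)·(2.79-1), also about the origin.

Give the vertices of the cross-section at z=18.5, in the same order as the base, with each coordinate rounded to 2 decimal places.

t = z/height = 18.5/20 = 0.925
s = 1 + (scale-1)·z/height = 1 + (2.79-1)·18.5/20 = 2.655750
θ = twist·z/height = -345°·18.5/20 = -319.1250° = -5.569782 rad
cos θ = 0.756139, sin θ = 0.654411 (intermediates below are computed at full precision and shown rounded to 5 d.p.)
v1: (-3.5,2) → rotate → (-3.95531,-0.77816) → ×s → (-10.50431,-2.06660) → (-10.50,-2.07)
v2: (-2.5,-2) → rotate → (-0.58153,-3.14831) → ×s → (-1.54439,-8.36111) → (-1.54,-8.36)
v3: (-0.5,-5) → rotate → (2.89399,-4.10790) → ×s → (7.68570,-10.90956) → (7.69,-10.91)
v4: (3.5,-3.5) → rotate → (4.93693,-0.35605) → ×s → (13.11124,-0.94558) → (13.11,-0.95)
v5: (4.5,-1) → rotate → (4.05704,2.18871) → ×s → (10.77448,5.81267) → (10.77,5.81)
v6: (4,4) → rotate → (0.40691,5.64220) → ×s → (1.08066,14.98427) → (1.08,14.98)

Cross-section at z=18.5: (-10.50,-2.07) (-1.54,-8.36) (7.69,-10.91) (13.11,-0.95) (10.77,5.81) (1.08,14.98)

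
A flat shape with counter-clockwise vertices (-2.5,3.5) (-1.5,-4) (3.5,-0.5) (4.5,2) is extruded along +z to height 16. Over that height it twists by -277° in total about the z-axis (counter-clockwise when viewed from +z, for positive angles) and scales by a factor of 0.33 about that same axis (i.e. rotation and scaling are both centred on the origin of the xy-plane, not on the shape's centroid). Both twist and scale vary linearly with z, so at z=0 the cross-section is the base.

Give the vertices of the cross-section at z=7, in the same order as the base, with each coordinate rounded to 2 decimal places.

t = z/height = 7/16 = 0.4375
s = 1 + (scale-1)·z/height = 1 + (0.33-1)·7/16 = 0.706875
θ = twist·z/height = -277°·7/16 = -121.1875° = -2.115121 rad
cos θ = -0.517840, sin θ = -0.855477 (intermediates below are computed at full precision and shown rounded to 5 d.p.)
v1: (-2.5,3.5) → rotate → (4.28877,0.32625) → ×s → (3.03163,0.23062) → (3.03,0.23)
v2: (-1.5,-4) → rotate → (-2.64515,3.35458) → ×s → (-1.86979,2.37127) → (-1.87,2.37)
v3: (3.5,-0.5) → rotate → (-2.24018,-2.73525) → ×s → (-1.58353,-1.93348) → (-1.58,-1.93)
v4: (4.5,2) → rotate → (-0.61933,-4.88533) → ×s → (-0.43779,-3.45332) → (-0.44,-3.45)

Cross-section at z=7: (3.03,0.23) (-1.87,2.37) (-1.58,-1.93) (-0.44,-3.45)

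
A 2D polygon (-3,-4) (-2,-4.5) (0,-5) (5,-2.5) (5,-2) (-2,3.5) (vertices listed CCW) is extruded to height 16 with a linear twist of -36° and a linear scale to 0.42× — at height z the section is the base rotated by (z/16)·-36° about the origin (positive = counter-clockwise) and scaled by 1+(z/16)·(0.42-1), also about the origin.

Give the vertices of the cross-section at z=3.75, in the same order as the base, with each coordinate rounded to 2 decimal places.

Cross-section at z=3.75: (-3.07,-3.04) (-2.28,-3.59) (-0.63,-4.27) (3.96,-2.77) (4.02,-2.34) (-1.27,3.25)

t = z/height = 3.75/16 = 0.234375
s = 1 + (scale-1)·z/height = 1 + (0.42-1)·3.75/16 = 0.864063
θ = twist·z/height = -36°·3.75/16 = -8.4375° = -0.147262 rad
cos θ = 0.989177, sin θ = -0.146730 (intermediates below are computed at full precision and shown rounded to 5 d.p.)
v1: (-3,-4) → rotate → (-3.55445,-3.51651) → ×s → (-3.07127,-3.03849) → (-3.07,-3.04)
v2: (-2,-4.5) → rotate → (-2.63864,-4.15783) → ×s → (-2.27995,-3.59263) → (-2.28,-3.59)
v3: (0,-5) → rotate → (-0.73365,-4.94588) → ×s → (-0.63392,-4.27355) → (-0.63,-4.27)
v4: (5,-2.5) → rotate → (4.57906,-3.20659) → ×s → (3.95659,-2.77070) → (3.96,-2.77)
v5: (5,-2) → rotate → (4.65242,-2.71201) → ×s → (4.01998,-2.34334) → (4.02,-2.34)
v6: (-2,3.5) → rotate → (-1.46480,3.75558) → ×s → (-1.26568,3.24505) → (-1.27,3.25)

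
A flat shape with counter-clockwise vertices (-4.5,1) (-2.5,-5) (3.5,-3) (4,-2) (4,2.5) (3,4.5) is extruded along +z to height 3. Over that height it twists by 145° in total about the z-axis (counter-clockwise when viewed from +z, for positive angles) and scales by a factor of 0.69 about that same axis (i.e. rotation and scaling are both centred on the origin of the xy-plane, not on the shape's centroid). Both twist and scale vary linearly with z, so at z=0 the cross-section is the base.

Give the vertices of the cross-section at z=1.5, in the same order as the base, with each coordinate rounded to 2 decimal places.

Cross-section at z=1.5: (-1.95,-3.37) (3.39,-3.29) (3.31,2.06) (2.63,2.72) (-1.00,3.86) (-2.86,3.56)

t = z/height = 1.5/3 = 0.5
s = 1 + (scale-1)·z/height = 1 + (0.69-1)·1.5/3 = 0.845000
θ = twist·z/height = 145°·1.5/3 = 72.5000° = 1.265364 rad
cos θ = 0.300706, sin θ = 0.953717 (intermediates below are computed at full precision and shown rounded to 5 d.p.)
v1: (-4.5,1) → rotate → (-2.30689,-3.99102) → ×s → (-1.94932,-3.37241) → (-1.95,-3.37)
v2: (-2.5,-5) → rotate → (4.01682,-3.88782) → ×s → (3.39421,-3.28521) → (3.39,-3.29)
v3: (3.5,-3) → rotate → (3.91362,2.43589) → ×s → (3.30701,2.05833) → (3.31,2.06)
v4: (4,-2) → rotate → (3.11026,3.21346) → ×s → (2.62817,2.71537) → (2.63,2.72)
v5: (4,2.5) → rotate → (-1.18147,4.56663) → ×s → (-0.99834,3.85880) → (-1.00,3.86)
v6: (3,4.5) → rotate → (-3.38961,4.21433) → ×s → (-2.86422,3.56111) → (-2.86,3.56)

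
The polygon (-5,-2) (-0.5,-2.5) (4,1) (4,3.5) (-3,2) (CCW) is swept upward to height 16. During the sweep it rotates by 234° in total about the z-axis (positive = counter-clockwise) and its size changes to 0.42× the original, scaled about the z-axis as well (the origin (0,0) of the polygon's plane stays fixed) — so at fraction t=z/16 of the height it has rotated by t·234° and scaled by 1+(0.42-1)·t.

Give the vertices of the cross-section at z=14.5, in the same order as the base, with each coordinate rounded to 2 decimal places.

t = z/height = 14.5/16 = 0.90625
s = 1 + (scale-1)·z/height = 1 + (0.42-1)·14.5/16 = 0.474375
θ = twist·z/height = 234°·14.5/16 = 212.0625° = 3.701189 rad
cos θ = -0.847470, sin θ = -0.530844 (intermediates below are computed at full precision and shown rounded to 5 d.p.)
v1: (-5,-2) → rotate → (3.17566,4.34916) → ×s → (1.50645,2.06313) → (1.51,2.06)
v2: (-0.5,-2.5) → rotate → (-0.90338,2.38410) → ×s → (-0.42854,1.13096) → (-0.43,1.13)
v3: (4,1) → rotate → (-2.85903,-2.97085) → ×s → (-1.35625,-1.40929) → (-1.36,-1.41)
v4: (4,3.5) → rotate → (-1.53192,-5.08952) → ×s → (-0.72671,-2.41434) → (-0.73,-2.41)
v5: (-3,2) → rotate → (3.60410,-0.10241) → ×s → (1.70969,-0.04858) → (1.71,-0.05)

Cross-section at z=14.5: (1.51,2.06) (-0.43,1.13) (-1.36,-1.41) (-0.73,-2.41) (1.71,-0.05)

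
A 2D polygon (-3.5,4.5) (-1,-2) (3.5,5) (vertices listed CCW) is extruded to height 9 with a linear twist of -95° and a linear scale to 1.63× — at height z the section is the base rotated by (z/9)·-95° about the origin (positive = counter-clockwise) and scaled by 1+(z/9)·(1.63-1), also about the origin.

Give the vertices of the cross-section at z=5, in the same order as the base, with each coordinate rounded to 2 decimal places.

t = z/height = 5/9 = 0.555556
s = 1 + (scale-1)·z/height = 1 + (1.63-1)·5/9 = 1.350000
θ = twist·z/height = -95°·5/9 = -52.7778° = -0.921146 rad
cos θ = 0.604908, sin θ = -0.796295 (intermediates below are computed at full precision and shown rounded to 5 d.p.)
v1: (-3.5,4.5) → rotate → (1.46615,5.50912) → ×s → (1.97930,7.43731) → (1.98,7.44)
v2: (-1,-2) → rotate → (-2.19750,-0.41352) → ×s → (-2.96662,-0.55825) → (-2.97,-0.56)
v3: (3.5,5) → rotate → (6.09865,0.23751) → ×s → (8.23318,0.32063) → (8.23,0.32)

Cross-section at z=5: (1.98,7.44) (-2.97,-0.56) (8.23,0.32)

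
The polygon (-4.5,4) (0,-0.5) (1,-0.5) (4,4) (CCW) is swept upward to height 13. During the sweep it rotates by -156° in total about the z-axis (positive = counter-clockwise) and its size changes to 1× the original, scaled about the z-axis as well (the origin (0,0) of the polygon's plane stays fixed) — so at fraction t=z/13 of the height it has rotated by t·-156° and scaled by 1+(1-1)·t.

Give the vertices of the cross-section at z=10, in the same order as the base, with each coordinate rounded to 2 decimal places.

Cross-section at z=10: (5.71,1.90) (-0.43,0.25) (-0.93,-0.62) (1.46,-5.46)

t = z/height = 10/13 = 0.769231
s = 1 + (scale-1)·z/height = 1 + (1-1)·10/13 = 1.000000
θ = twist·z/height = -156°·10/13 = -120.0000° = -2.094395 rad
cos θ = -0.500000, sin θ = -0.866025 (intermediates below are computed at full precision and shown rounded to 5 d.p.)
v1: (-4.5,4) → rotate → (5.71410,1.89711) → ×s → (5.71410,1.89711) → (5.71,1.90)
v2: (0,-0.5) → rotate → (-0.43301,0.25000) → ×s → (-0.43301,0.25000) → (-0.43,0.25)
v3: (1,-0.5) → rotate → (-0.93301,-0.61603) → ×s → (-0.93301,-0.61603) → (-0.93,-0.62)
v4: (4,4) → rotate → (1.46410,-5.46410) → ×s → (1.46410,-5.46410) → (1.46,-5.46)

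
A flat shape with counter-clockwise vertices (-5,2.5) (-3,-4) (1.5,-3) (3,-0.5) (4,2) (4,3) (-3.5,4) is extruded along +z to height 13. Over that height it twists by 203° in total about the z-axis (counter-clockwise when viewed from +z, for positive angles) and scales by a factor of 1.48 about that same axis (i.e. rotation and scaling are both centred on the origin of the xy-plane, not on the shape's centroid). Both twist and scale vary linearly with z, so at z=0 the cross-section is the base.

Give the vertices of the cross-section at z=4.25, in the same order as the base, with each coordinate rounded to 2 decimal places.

t = z/height = 4.25/13 = 0.326923
s = 1 + (scale-1)·z/height = 1 + (1.48-1)·4.25/13 = 1.156923
θ = twist·z/height = 203°·4.25/13 = 66.3654° = 1.158294 rad
cos θ = 0.400903, sin θ = 0.916121 (intermediates below are computed at full precision and shown rounded to 5 d.p.)
v1: (-5,2.5) → rotate → (-4.29481,-3.57835) → ×s → (-4.96877,-4.13987) → (-4.97,-4.14)
v2: (-3,-4) → rotate → (2.46178,-4.35197) → ×s → (2.84808,-5.03490) → (2.85,-5.03)
v3: (1.5,-3) → rotate → (3.34972,0.17147) → ×s → (3.87536,0.19838) → (3.88,0.20)
v4: (3,-0.5) → rotate → (1.66077,2.54791) → ×s → (1.92138,2.94774) → (1.92,2.95)
v5: (4,2) → rotate → (-0.22863,4.46629) → ×s → (-0.26451,5.16715) → (-0.26,5.17)
v6: (4,3) → rotate → (-1.14475,4.86719) → ×s → (-1.32439,5.63097) → (-1.32,5.63)
v7: (-3.5,4) → rotate → (-5.06764,-1.60281) → ×s → (-5.86287,-1.85433) → (-5.86,-1.85)

Cross-section at z=4.25: (-4.97,-4.14) (2.85,-5.03) (3.88,0.20) (1.92,2.95) (-0.26,5.17) (-1.32,5.63) (-5.86,-1.85)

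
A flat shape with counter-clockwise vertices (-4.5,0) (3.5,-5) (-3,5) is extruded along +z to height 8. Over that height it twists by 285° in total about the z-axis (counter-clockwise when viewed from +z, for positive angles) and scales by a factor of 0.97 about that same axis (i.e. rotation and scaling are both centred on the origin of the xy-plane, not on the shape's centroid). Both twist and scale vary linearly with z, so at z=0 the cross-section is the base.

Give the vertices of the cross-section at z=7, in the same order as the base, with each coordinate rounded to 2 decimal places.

t = z/height = 7/8 = 0.875
s = 1 + (scale-1)·z/height = 1 + (0.97-1)·7/8 = 0.973750
θ = twist·z/height = 285°·7/8 = 249.3750° = 4.352415 rad
cos θ = -0.352250, sin θ = -0.935906 (intermediates below are computed at full precision and shown rounded to 5 d.p.)
v1: (-4.5,0) → rotate → (1.58513,4.21158) → ×s → (1.54352,4.10102) → (1.54,4.10)
v2: (3.5,-5) → rotate → (-5.91240,-1.51442) → ×s → (-5.75720,-1.47467) → (-5.76,-1.47)
v3: (-3,5) → rotate → (5.73628,1.04647) → ×s → (5.58570,1.01900) → (5.59,1.02)

Cross-section at z=7: (1.54,4.10) (-5.76,-1.47) (5.59,1.02)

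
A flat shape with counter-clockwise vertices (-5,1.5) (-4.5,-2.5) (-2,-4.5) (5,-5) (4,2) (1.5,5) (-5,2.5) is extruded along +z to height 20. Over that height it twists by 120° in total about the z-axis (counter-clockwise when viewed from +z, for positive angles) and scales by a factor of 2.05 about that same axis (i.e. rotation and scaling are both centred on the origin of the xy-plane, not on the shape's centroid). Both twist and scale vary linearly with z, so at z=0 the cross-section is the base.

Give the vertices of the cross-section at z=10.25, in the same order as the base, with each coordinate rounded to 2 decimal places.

Cross-section at z=10.25: (-5.70,-5.66) (0.08,-7.92) (4.61,-6.01) (10.43,3.09) (0.23,6.87) (-5.66,5.70) (-7.05,-4.92)

t = z/height = 10.25/20 = 0.5125
s = 1 + (scale-1)·z/height = 1 + (2.05-1)·10.25/20 = 1.538125
θ = twist·z/height = 120°·10.25/20 = 61.5000° = 1.073377 rad
cos θ = 0.477159, sin θ = 0.878817 (intermediates below are computed at full precision and shown rounded to 5 d.p.)
v1: (-5,1.5) → rotate → (-3.70402,-3.67835) → ×s → (-5.69724,-5.65776) → (-5.70,-5.66)
v2: (-4.5,-2.5) → rotate → (0.04983,-5.14757) → ×s → (0.07664,-7.91761) → (0.08,-7.92)
v3: (-2,-4.5) → rotate → (3.00036,-3.90485) → ×s → (4.61493,-6.00615) → (4.61,-6.01)
v4: (5,-5) → rotate → (6.77988,2.00829) → ×s → (10.42830,3.08900) → (10.43,3.09)
v5: (4,2) → rotate → (0.15100,4.46959) → ×s → (0.23226,6.87478) → (0.23,6.87)
v6: (1.5,5) → rotate → (-3.67835,3.70402) → ×s → (-5.65776,5.69724) → (-5.66,5.70)
v7: (-5,2.5) → rotate → (-4.58284,-3.20119) → ×s → (-7.04898,-4.92383) → (-7.05,-4.92)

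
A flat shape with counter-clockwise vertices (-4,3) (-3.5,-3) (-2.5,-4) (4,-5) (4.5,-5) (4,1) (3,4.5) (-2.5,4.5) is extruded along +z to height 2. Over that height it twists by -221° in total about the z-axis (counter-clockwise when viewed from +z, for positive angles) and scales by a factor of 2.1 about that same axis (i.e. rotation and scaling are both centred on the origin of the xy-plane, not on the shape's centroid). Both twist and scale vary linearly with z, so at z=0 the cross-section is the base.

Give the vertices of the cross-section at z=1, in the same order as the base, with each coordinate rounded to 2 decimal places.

Cross-section at z=1: (6.53,4.18) (-2.46,6.71) (-4.45,5.80) (-9.43,-3.09) (-9.70,-3.82) (-0.72,-6.35) (4.90,-6.80) (7.89,1.19)

t = z/height = 1/2 = 0.5
s = 1 + (scale-1)·z/height = 1 + (2.1-1)·1/2 = 1.550000
θ = twist·z/height = -221°·1/2 = -110.5000° = -1.928589 rad
cos θ = -0.350207, sin θ = -0.936672 (intermediates below are computed at full precision and shown rounded to 5 d.p.)
v1: (-4,3) → rotate → (4.21085,2.69607) → ×s → (6.52681,4.17890) → (6.53,4.18)
v2: (-3.5,-3) → rotate → (-1.58429,4.32897) → ×s → (-2.45565,6.70991) → (-2.46,6.71)
v3: (-2.5,-4) → rotate → (-2.87117,3.74251) → ×s → (-4.45031,5.80089) → (-4.45,5.80)
v4: (4,-5) → rotate → (-6.08419,-1.99565) → ×s → (-9.43050,-3.09326) → (-9.43,-3.09)
v5: (4.5,-5) → rotate → (-6.25929,-2.46399) → ×s → (-9.70191,-3.81918) → (-9.70,-3.82)
v6: (4,1) → rotate → (-0.46416,-4.09690) → ×s → (-0.71944,-6.35019) → (-0.72,-6.35)
v7: (3,4.5) → rotate → (3.16440,-4.38595) → ×s → (4.90482,-6.79822) → (4.90,-6.80)
v8: (-2.5,4.5) → rotate → (5.09054,0.76575) → ×s → (7.89034,1.18691) → (7.89,1.19)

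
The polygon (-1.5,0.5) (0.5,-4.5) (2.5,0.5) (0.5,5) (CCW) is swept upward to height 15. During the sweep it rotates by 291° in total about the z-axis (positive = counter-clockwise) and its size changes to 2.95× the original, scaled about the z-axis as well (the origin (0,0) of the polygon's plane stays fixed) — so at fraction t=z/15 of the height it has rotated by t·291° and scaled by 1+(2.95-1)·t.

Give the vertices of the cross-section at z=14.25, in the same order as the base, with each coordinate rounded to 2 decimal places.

t = z/height = 14.25/15 = 0.95
s = 1 + (scale-1)·z/height = 1 + (2.95-1)·14.25/15 = 2.852500
θ = twist·z/height = 291°·14.25/15 = 276.4500° = 4.824963 rad
cos θ = 0.112336, sin θ = -0.993670 (intermediates below are computed at full precision and shown rounded to 5 d.p.)
v1: (-1.5,0.5) → rotate → (0.32833,1.54667) → ×s → (0.93656,4.41189) → (0.94,4.41)
v2: (0.5,-4.5) → rotate → (-4.41535,-1.00235) → ×s → (-12.59478,-2.85920) → (-12.59,-2.86)
v3: (2.5,0.5) → rotate → (0.77768,-2.42801) → ×s → (2.21832,-6.92589) → (2.22,-6.93)
v4: (0.5,5) → rotate → (5.02452,0.06485) → ×s → (14.33244,0.18497) → (14.33,0.18)

Cross-section at z=14.25: (0.94,4.41) (-12.59,-2.86) (2.22,-6.93) (14.33,0.18)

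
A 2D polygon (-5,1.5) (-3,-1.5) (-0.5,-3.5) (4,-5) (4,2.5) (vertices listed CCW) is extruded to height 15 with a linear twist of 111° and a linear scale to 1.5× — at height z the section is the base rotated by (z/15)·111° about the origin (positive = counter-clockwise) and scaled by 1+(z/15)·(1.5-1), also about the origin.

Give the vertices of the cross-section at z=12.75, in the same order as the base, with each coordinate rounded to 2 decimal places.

Cross-section at z=12.75: (-1.59,-7.27) (2.46,-4.10) (5.03,-0.33) (6.67,6.22) (-3.98,5.41)

t = z/height = 12.75/15 = 0.85
s = 1 + (scale-1)·z/height = 1 + (1.5-1)·12.75/15 = 1.425000
θ = twist·z/height = 111°·12.75/15 = 94.3500° = 1.646718 rad
cos θ = -0.075849, sin θ = 0.997119 (intermediates below are computed at full precision and shown rounded to 5 d.p.)
v1: (-5,1.5) → rotate → (-1.11643,-5.09937) → ×s → (-1.59092,-7.26660) → (-1.59,-7.27)
v2: (-3,-1.5) → rotate → (1.72323,-2.87758) → ×s → (2.45560,-4.10056) → (2.46,-4.10)
v3: (-0.5,-3.5) → rotate → (3.52784,-0.23309) → ×s → (5.02717,-0.33215) → (5.03,-0.33)
v4: (4,-5) → rotate → (4.68220,4.36772) → ×s → (6.67214,6.22400) → (6.67,6.22)
v5: (4,2.5) → rotate → (-2.79619,3.79886) → ×s → (-3.98458,5.41337) → (-3.98,5.41)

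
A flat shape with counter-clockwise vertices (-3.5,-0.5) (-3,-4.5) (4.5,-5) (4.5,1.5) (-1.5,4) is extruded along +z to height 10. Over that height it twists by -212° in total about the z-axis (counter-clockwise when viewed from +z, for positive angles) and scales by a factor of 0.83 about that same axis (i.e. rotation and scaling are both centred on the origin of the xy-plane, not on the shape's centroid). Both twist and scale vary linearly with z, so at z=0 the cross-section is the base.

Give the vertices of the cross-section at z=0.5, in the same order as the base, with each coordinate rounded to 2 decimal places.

Cross-section at z=0.5: (-3.50,0.15) (-3.74,-3.84) (3.47,-5.69) (4.66,0.64) (-0.73,4.17)

t = z/height = 0.5/10 = 0.05
s = 1 + (scale-1)·z/height = 1 + (0.83-1)·0.5/10 = 0.991500
θ = twist·z/height = -212°·0.5/10 = -10.6000° = -0.185005 rad
cos θ = 0.982935, sin θ = -0.183951 (intermediates below are computed at full precision and shown rounded to 5 d.p.)
v1: (-3.5,-0.5) → rotate → (-3.53225,0.15236) → ×s → (-3.50223,0.15107) → (-3.50,0.15)
v2: (-3,-4.5) → rotate → (-3.77659,-3.87136) → ×s → (-3.74449,-3.83845) → (-3.74,-3.84)
v3: (4.5,-5) → rotate → (3.50345,-5.74246) → ×s → (3.47367,-5.69365) → (3.47,-5.69)
v4: (4.5,1.5) → rotate → (4.69914,0.64662) → ×s → (4.65919,0.64113) → (4.66,0.64)
v5: (-1.5,4) → rotate → (-0.73860,4.20767) → ×s → (-0.73232,4.17190) → (-0.73,4.17)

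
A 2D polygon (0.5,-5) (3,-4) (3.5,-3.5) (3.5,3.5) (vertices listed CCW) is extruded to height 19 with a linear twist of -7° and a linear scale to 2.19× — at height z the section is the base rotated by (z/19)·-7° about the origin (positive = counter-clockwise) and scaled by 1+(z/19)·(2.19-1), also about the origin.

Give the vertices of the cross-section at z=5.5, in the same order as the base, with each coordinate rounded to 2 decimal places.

t = z/height = 5.5/19 = 0.289474
s = 1 + (scale-1)·z/height = 1 + (2.19-1)·5.5/19 = 1.344474
θ = twist·z/height = -7°·5.5/19 = -2.0263° = -0.035366 rad
cos θ = 0.999375, sin θ = -0.035359 (intermediates below are computed at full precision and shown rounded to 5 d.p.)
v1: (0.5,-5) → rotate → (0.32289,-5.01455) → ×s → (0.43412,-6.74193) → (0.43,-6.74)
v2: (3,-4) → rotate → (2.85669,-4.10357) → ×s → (3.84074,-5.51715) → (3.84,-5.52)
v3: (3.5,-3.5) → rotate → (3.37406,-3.62157) → ×s → (4.53633,-4.86910) → (4.54,-4.87)
v4: (3.5,3.5) → rotate → (3.62157,3.37406) → ×s → (4.86910,4.53633) → (4.87,4.54)

Cross-section at z=5.5: (0.43,-6.74) (3.84,-5.52) (4.54,-4.87) (4.87,4.54)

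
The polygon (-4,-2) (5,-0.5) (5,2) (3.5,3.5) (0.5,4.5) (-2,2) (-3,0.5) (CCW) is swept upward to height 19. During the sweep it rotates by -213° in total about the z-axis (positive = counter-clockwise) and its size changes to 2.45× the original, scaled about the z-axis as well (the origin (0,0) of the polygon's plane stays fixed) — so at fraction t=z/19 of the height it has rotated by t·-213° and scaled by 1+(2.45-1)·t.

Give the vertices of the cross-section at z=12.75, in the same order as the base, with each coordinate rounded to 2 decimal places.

t = z/height = 12.75/19 = 0.671053
s = 1 + (scale-1)·z/height = 1 + (2.45-1)·12.75/19 = 1.973026
θ = twist·z/height = -213°·12.75/19 = -142.9342° = -2.494673 rad
cos θ = -0.797944, sin θ = -0.602732 (intermediates below are computed at full precision and shown rounded to 5 d.p.)
v1: (-4,-2) → rotate → (1.98631,4.00681) → ×s → (3.91905,7.90555) → (3.92,7.91)
v2: (5,-0.5) → rotate → (-4.29109,-2.61469) → ×s → (-8.46642,-5.15884) → (-8.47,-5.16)
v3: (5,2) → rotate → (-2.78426,-4.60955) → ×s → (-5.49341,-9.09476) → (-5.49,-9.09)
v4: (3.5,3.5) → rotate → (-0.68324,-4.90236) → ×s → (-1.34806,-9.67249) → (-1.35,-9.67)
v5: (0.5,4.5) → rotate → (2.31332,-3.89211) → ×s → (4.56424,-7.67924) → (4.56,-7.68)
v6: (-2,2) → rotate → (2.80135,-0.39042) → ×s → (5.52714,-0.77032) → (5.53,-0.77)
v7: (-3,0.5) → rotate → (2.69520,1.40922) → ×s → (5.31770,2.78043) → (5.32,2.78)

Cross-section at z=12.75: (3.92,7.91) (-8.47,-5.16) (-5.49,-9.09) (-1.35,-9.67) (4.56,-7.68) (5.53,-0.77) (5.32,2.78)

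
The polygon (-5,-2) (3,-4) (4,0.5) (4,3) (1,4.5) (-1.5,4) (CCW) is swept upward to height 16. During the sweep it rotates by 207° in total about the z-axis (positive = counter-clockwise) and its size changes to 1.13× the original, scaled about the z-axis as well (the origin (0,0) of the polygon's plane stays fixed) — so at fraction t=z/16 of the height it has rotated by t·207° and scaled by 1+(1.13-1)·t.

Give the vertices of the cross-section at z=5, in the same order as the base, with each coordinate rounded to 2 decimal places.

t = z/height = 5/16 = 0.3125
s = 1 + (scale-1)·z/height = 1 + (1.13-1)·5/16 = 1.040625
θ = twist·z/height = 207°·5/16 = 64.6875° = 1.129010 rad
cos θ = 0.427555, sin θ = 0.903989 (intermediates below are computed at full precision and shown rounded to 5 d.p.)
v1: (-5,-2) → rotate → (-0.32980,-5.37506) → ×s → (-0.34319,-5.59342) → (-0.34,-5.59)
v2: (3,-4) → rotate → (4.89862,1.00175) → ×s → (5.09763,1.04244) → (5.10,1.04)
v3: (4,0.5) → rotate → (1.25823,3.82973) → ×s → (1.30934,3.98532) → (1.31,3.99)
v4: (4,3) → rotate → (-1.00175,4.89862) → ×s → (-1.04244,5.09763) → (-1.04,5.10)
v5: (1,4.5) → rotate → (-3.64040,2.82799) → ×s → (-3.78829,2.94287) → (-3.79,2.94)
v6: (-1.5,4) → rotate → (-4.25729,0.35424) → ×s → (-4.43024,0.36863) → (-4.43,0.37)

Cross-section at z=5: (-0.34,-5.59) (5.10,1.04) (1.31,3.99) (-1.04,5.10) (-3.79,2.94) (-4.43,0.37)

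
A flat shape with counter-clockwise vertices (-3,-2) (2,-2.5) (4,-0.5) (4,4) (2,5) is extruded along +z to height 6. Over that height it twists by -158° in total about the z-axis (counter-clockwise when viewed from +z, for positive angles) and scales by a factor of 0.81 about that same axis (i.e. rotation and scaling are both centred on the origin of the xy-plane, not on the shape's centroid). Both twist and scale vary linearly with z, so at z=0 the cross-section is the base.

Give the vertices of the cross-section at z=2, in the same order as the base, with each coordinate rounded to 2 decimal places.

t = z/height = 2/6 = 0.333333
s = 1 + (scale-1)·z/height = 1 + (0.81-1)·2/6 = 0.936667
θ = twist·z/height = -158°·2/6 = -52.6667° = -0.919207 rad
cos θ = 0.606451, sin θ = -0.795121 (intermediates below are computed at full precision and shown rounded to 5 d.p.)
v1: (-3,-2) → rotate → (-3.40959,1.17246) → ×s → (-3.19365,1.09820) → (-3.19,1.10)
v2: (2,-2.5) → rotate → (-0.77490,-3.10637) → ×s → (-0.72582,-2.90963) → (-0.73,-2.91)
v3: (4,-0.5) → rotate → (2.02824,-3.48371) → ×s → (1.89979,-3.26307) → (1.90,-3.26)
v4: (4,4) → rotate → (5.60629,-0.75468) → ×s → (5.25122,-0.70688) → (5.25,-0.71)
v5: (2,5) → rotate → (5.18851,1.44201) → ×s → (4.85990,1.35069) → (4.86,1.35)

Cross-section at z=2: (-3.19,1.10) (-0.73,-2.91) (1.90,-3.26) (5.25,-0.71) (4.86,1.35)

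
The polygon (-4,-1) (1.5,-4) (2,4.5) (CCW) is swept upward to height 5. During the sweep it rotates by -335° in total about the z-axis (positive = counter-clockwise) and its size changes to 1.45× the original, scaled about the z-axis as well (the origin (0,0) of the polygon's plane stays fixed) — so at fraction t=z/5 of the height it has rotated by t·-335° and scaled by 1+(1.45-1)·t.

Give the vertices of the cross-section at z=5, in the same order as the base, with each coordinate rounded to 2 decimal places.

Cross-section at z=5: (-4.64,-3.77) (4.42,-4.34) (-0.13,7.14)

t = z/height = 5/5 = 1
s = 1 + (scale-1)·z/height = 1 + (1.45-1)·5/5 = 1.450000
θ = twist·z/height = -335°·5/5 = -335.0000° = -5.846853 rad
cos θ = 0.906308, sin θ = 0.422618 (intermediates below are computed at full precision and shown rounded to 5 d.p.)
v1: (-4,-1) → rotate → (-3.20261,-2.59678) → ×s → (-4.64379,-3.76533) → (-4.64,-3.77)
v2: (1.5,-4) → rotate → (3.04993,-2.99130) → ×s → (4.42241,-4.33739) → (4.42,-4.34)
v3: (2,4.5) → rotate → (-0.08917,4.92362) → ×s → (-0.12929,7.13925) → (-0.13,7.14)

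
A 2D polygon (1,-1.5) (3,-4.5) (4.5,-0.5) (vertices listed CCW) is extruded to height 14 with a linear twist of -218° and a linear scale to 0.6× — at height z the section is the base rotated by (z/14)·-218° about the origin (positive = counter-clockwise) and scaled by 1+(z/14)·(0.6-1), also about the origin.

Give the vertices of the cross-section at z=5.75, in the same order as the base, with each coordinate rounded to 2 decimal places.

Cross-section at z=5.75: (-1.25,-0.85) (-3.74,-2.54) (-0.39,-3.76)

t = z/height = 5.75/14 = 0.410714
s = 1 + (scale-1)·z/height = 1 + (0.6-1)·5.75/14 = 0.835714
θ = twist·z/height = -218°·5.75/14 = -89.5357° = -1.562693 rad
cos θ = 0.008103, sin θ = -0.999967 (intermediates below are computed at full precision and shown rounded to 5 d.p.)
v1: (1,-1.5) → rotate → (-1.49185,-1.01212) → ×s → (-1.24676,-0.84584) → (-1.25,-0.85)
v2: (3,-4.5) → rotate → (-4.47554,-3.03637) → ×s → (-3.74027,-2.53753) → (-3.74,-2.54)
v3: (4.5,-0.5) → rotate → (-0.46352,-4.50390) → ×s → (-0.38737,-3.76398) → (-0.39,-3.76)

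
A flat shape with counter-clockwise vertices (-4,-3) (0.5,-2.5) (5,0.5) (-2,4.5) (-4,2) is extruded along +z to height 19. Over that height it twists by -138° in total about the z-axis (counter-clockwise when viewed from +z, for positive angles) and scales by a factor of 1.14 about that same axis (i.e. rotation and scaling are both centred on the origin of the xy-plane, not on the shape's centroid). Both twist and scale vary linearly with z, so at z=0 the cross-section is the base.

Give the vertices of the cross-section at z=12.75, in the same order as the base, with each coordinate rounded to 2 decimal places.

Cross-section at z=12.75: (-3.08,4.52) (-2.76,-0.42) (0.30,-5.49) (5.02,1.96) (2.38,4.27)

t = z/height = 12.75/19 = 0.671053
s = 1 + (scale-1)·z/height = 1 + (1.14-1)·12.75/19 = 1.093947
θ = twist·z/height = -138°·12.75/19 = -92.6053° = -1.616267 rad
cos θ = -0.045455, sin θ = -0.998966 (intermediates below are computed at full precision and shown rounded to 5 d.p.)
v1: (-4,-3) → rotate → (-2.81508,4.13223) → ×s → (-3.07955,4.52044) → (-3.08,4.52)
v2: (0.5,-2.5) → rotate → (-2.52014,-0.38585) → ×s → (-2.75690,-0.42210) → (-2.76,-0.42)
v3: (5,0.5) → rotate → (0.27221,-5.01756) → ×s → (0.29778,-5.48895) → (0.30,-5.49)
v4: (-2,4.5) → rotate → (4.58626,1.79339) → ×s → (5.01713,1.96187) → (5.02,1.96)
v5: (-4,2) → rotate → (2.17975,3.90496) → ×s → (2.38453,4.27182) → (2.38,4.27)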